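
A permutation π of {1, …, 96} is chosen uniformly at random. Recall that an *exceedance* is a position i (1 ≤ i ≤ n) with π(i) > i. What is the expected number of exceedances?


Write X = Σ_{i=1}^{96} X_i, where X_i = 1_{π(i) > i}.
For each fixed i, π(i) is uniform over {1, …, 96} (marginal of a uniform permutation), so P[π(i) > i] = (n − i)/n. Summing: Σ_{i=1}^{96} (n − i)/n = (0 + 1 + … + 95)/96 = 96(96 − 1)/(2·96) = (96 − 1)/2.
Hence E[X] = Σ_{i=1}^{96} (96 − i)/96 = 95/2 ≈ 47.50000.

E[X] = 95/2 = 47.50000.


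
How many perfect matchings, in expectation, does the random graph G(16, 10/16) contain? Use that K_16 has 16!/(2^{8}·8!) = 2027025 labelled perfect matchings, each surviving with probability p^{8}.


K_16 has 16!/(2^{8}·8!) = 2027025 labelled perfect matchings.
For each such perfect matching H, let X_H = 1 if all 8 edges of H are present in G. Then P[X_H = 1] = p^{8} = (5/8)^{8} = 390625/16777216.
By linearity: E[X] = Σ_H E[X_H] = 2027025 · p^{8} = 2027025 · 390625/16777216 = 791806640625/16777216.
Numerically: E[X] ≈ 4.72e+04.

E[X] = 2027025 · (5/8)^{8} = 791806640625/16777216 ≈ 4.72e+04.


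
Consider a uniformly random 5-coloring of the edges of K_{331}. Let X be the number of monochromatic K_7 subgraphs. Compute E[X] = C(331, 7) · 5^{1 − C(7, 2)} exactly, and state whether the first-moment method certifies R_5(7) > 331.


E[X] = C(331, 7) · 5^{1 − 21} = 81027017349850 · 5^{−20} = 81027017349850/95367431640625.
As a reduced fraction: E[X] = 3241080693994/3814697265625 ≈ 0.8496.
Is E[X] < 1? YES.
Since E[X] < 1, there exists a 5-coloring of K_{331} with no monochromatic K_7; hence R_5(7) > 331.

E[X] = 3241080693994/3814697265625 ≈ 0.8496; E[X] < 1, so R_5(7) > 331.


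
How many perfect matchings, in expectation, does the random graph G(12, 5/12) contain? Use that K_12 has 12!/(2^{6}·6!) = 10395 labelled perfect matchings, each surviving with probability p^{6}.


K_12 has 12!/(2^{6}·6!) = 10395 labelled perfect matchings.
For each such perfect matching H, let X_H = 1 if all 6 edges of H are present in G. Then P[X_H = 1] = p^{6} = (5/12)^{6} = 15625/2985984.
By linearity: E[X] = Σ_H E[X_H] = 10395 · p^{6} = 10395 · 15625/2985984 = 6015625/110592.
Numerically: E[X] ≈ 54.3948.

E[X] = 10395 · (5/12)^{6} = 6015625/110592 ≈ 54.3948.


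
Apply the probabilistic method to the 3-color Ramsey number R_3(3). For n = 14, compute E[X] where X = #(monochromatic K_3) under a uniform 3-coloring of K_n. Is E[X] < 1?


E[X] = C(14, 3) · 3^{1 − 3} = 364 · 3^{−2} = 364/9.
As a reduced fraction: E[X] = 364/9 ≈ 40.44444.
Is E[X] < 1? NO.
Since E[X] ≥ 1, the first-moment bound is inconclusive at n = 14; it does NOT by itself certify R_3(3) > 14.

E[X] = 364/9 ≈ 40.44444; E[X] ≥ 1; first-moment method inconclusive here.


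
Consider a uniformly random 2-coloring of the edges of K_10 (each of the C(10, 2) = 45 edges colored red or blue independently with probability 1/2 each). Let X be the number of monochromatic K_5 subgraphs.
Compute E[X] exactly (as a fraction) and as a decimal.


Let X = Σ_S X_S over the C(10, 5) = 252 subsets S of size 5, where X_S = 1 if the K_5 on S is monochromatic.
For a fixed S, the K_5 on S has C(5, 2) = 10 edges. P[all 10 edges red] = (1/2)^10, and likewise for blue, so P[monochromatic] = 2·(1/2)^10 = 2^{1 − 10} = 1/512.
Summing: E[X] = C(10, 5) · 2^{1 − 10} = 252 · 1/512 = 63/128.
Numerically: E[X] ≈ 0.492188.

E[X] = C(10,5)·2^(1−C(5,2)) = 63/128 ≈ 0.492188.


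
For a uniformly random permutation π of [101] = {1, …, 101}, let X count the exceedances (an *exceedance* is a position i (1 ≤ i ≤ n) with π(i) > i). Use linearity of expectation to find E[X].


Write X = Σ_{i=1}^{101} X_i, where X_i = 1_{π(i) > i}.
For each fixed i, π(i) is uniform over {1, …, 101} (marginal of a uniform permutation), so P[π(i) > i] = (n − i)/n. Summing: Σ_{i=1}^{101} (n − i)/n = (0 + 1 + … + 100)/101 = 101(101 − 1)/(2·101) = (101 − 1)/2.
Hence E[X] = Σ_{i=1}^{101} (101 − i)/101 = 50 ≈ 50.000.

E[X] = 50 = 50.000.


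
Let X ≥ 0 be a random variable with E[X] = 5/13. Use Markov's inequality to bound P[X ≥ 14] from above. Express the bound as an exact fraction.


μ = E[X] = 5/13, a = 14.
Markov: P[X ≥ 14] ≤ μ/a = (5/13)/14 = 5/182.
Numerically: ≈ 0.027473.
(Since a = 14 > μ = 0.384615, the bound 5/182 is < 1 and informative.)

P[X ≥ 14] ≤ 5/182 ≈ 0.027473.


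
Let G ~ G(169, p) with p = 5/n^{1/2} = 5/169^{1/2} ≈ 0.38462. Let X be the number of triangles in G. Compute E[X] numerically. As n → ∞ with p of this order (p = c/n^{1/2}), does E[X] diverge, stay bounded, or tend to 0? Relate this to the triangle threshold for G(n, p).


Number of potential triangles: C(169, 3) = 790244.
Each occurs with probability p³ ≈ (0.38462)³ ≈ 5.6895767e-02.
By linearity: E[X] = C(169, 3)·p³ ≈ 790244 · 5.6895767e-02 ≈ 44961.53846.
Since α = 1/2 < 1, p = c/n^{1/2} ≫ 1/n is above the triangle threshold p ~ 1/n. Asymptotically E[X] ~ (c³/6)·n^{3(1−α)} = (5³/6)·n^{1.5} → ∞; triangles are abundant w.h.p.

E[X] ≈ 44961.53846; in regime p = Θ(1/n^{1/2}) E[X] diverges (above the triangle threshold p ~ 1/n).


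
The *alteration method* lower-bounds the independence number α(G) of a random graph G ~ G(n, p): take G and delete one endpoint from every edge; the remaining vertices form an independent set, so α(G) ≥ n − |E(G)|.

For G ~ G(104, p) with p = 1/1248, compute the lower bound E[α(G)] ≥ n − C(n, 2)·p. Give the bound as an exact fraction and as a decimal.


E[|E(G)|] = C(104, 2)·p = 5356 · (1/1248) = 103/24.
E[α(G)] ≥ n − E[|E(G)|] = 104 − 103/24 = 2393/24.
Numerically: ≈ 99.708333.
(This is only a lower bound; the true E[α(G)] may be larger.)

E[α(G)] ≥ 2393/24 ≈ 99.708333.


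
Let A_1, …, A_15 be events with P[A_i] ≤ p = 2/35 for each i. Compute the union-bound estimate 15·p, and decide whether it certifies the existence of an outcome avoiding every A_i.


Union bound: P[∪_{i=1}^{15} A_i] ≤ Σ_i P[A_i] ≤ 15·p = 15·(2/35) = 6/7.
Numerically: 6/7 ≈ 0.8571.
Is 6/7 < 1? YES.
Since P[∪ A_i] ≤ 6/7 < 1, the complement has P[∩ A_i^c] ≥ 1 − 6/7 = 1/7 > 0, so some outcome avoids every A_i.

15·p = 6/7 ≈ 0.8571; existence CERTIFIED by the union bound.


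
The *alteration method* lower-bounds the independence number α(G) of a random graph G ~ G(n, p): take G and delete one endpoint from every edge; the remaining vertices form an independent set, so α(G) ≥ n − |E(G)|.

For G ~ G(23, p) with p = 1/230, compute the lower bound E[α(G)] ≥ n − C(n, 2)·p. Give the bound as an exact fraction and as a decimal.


E[|E(G)|] = C(23, 2)·p = 253 · (1/230) = 11/10.
E[α(G)] ≥ n − E[|E(G)|] = 23 − 11/10 = 219/10.
Numerically: ≈ 21.900.
(This is only a lower bound; the true E[α(G)] may be larger.)

E[α(G)] ≥ 219/10 ≈ 21.900.


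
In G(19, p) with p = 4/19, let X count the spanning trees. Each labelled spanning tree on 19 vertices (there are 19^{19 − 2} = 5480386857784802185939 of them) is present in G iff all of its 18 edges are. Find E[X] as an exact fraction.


K_19 has 19^{19 − 2} = 5480386857784802185939 labelled spanning trees.
For each such spanning tree H, let X_H = 1 if all 18 edges of H are present in G. Then P[X_H = 1] = p^{18} = (4/19)^{18} = 68719476736/104127350297911241532841.
Summing the indicators: E[X] = Σ_H E[X_H] = 5480386857784802185939 · p^{18} = 5480386857784802185939 · 68719476736/104127350297911241532841 = 68719476736/19.
Numerically: E[X] ≈ 3.6168e+09.

E[X] = 5480386857784802185939 · (4/19)^{18} = 68719476736/19 ≈ 3.6168e+09.


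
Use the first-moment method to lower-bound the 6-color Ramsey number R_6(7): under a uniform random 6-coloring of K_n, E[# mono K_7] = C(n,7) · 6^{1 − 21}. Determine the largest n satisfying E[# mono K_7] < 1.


We need C(n, 7) · 6^{1 − 21} < 1, i.e. C(n, 7) < 6^{21 − 1} = 3656158440062976.
Check values of n near the boundary:
  n = 563: C(563, 7) = 3426622515769596; 3426622515769596 < 3656158440062976? YES
  n = 564: C(564, 7) = 3469685994423792; 3469685994423792 < 3656158440062976? YES
  n = 565: C(565, 7) = 3513212521235560; 3513212521235560 < 3656158440062976? YES
  n = 566: C(566, 7) = 3557206237959440; 3557206237959440 < 3656158440062976? YES
  n = 567: C(567, 7) = 3601671315933933; 3601671315933933 < 3656158440062976? YES
  n = 568: C(568, 7) = 3646611956239704; 3646611956239704 < 3656158440062976? YES
  n = 569: C(569, 7) = 3692032389858348; 3692032389858348 < 3656158440062976? NO
  n = 570: C(570, 7) = 3737936877831720; 3737936877831720 < 3656158440062976? NO
The largest n with C(n, 7) < 3656158440062976 is n = 568 (where E[X] = 16882462760369/16926659444736 ≈ 0.99739). Hence R_6(7) > 568, i.e. R_6(7) ≥ 569.

Largest n = 568; hence R_6(7) > 568.


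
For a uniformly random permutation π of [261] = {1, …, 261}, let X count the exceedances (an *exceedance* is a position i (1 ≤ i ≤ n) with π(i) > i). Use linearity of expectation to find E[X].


Write X = Σ_{i=1}^{261} X_i, where X_i = 1_{π(i) > i}.
For each fixed i, π(i) is uniform over {1, …, 261} (marginal of a uniform permutation), so P[π(i) > i] = (n − i)/n. Summing: Σ_{i=1}^{261} (n − i)/n = (0 + 1 + … + 260)/261 = 261(261 − 1)/(2·261) = (261 − 1)/2.
Hence E[X] = Σ_{i=1}^{261} (261 − i)/261 = 130 ≈ 130.000000.

E[X] = 130 = 130.000000.


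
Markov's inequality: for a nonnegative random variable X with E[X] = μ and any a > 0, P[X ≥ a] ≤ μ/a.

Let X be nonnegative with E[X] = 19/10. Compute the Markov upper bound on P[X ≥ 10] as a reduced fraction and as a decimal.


μ = E[X] = 19/10, a = 10.
Markov: P[X ≥ 10] ≤ μ/a = (19/10)/10 = 19/100.
Numerically: ≈ 0.1900.
(Since a = 10 > μ = 1.9000, the bound 19/100 is < 1 and informative.)

P[X ≥ 10] ≤ 19/100 ≈ 0.1900.


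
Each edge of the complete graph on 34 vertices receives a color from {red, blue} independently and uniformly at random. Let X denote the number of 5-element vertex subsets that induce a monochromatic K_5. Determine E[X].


Let X = Σ_S X_S over the C(34, 5) = 278256 subsets S of size 5, where X_S = 1 if the K_5 on S is monochromatic.
For a fixed S, the K_5 on S has C(5, 2) = 10 edges. P[all 10 edges red] = (1/2)^10, and likewise for blue, so P[monochromatic] = 2·(1/2)^10 = 2^{1 − 10} = 1/512.
By linearity: E[X] = C(34, 5) · 2^{1 − 10} = 278256 · 1/512 = 17391/32.
Numerically: E[X] ≈ 543.4688.

E[X] = C(34,5)·2^(1−C(5,2)) = 17391/32 ≈ 543.4688.


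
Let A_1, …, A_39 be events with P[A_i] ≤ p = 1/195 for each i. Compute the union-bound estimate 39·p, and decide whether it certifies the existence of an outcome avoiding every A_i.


Union bound: P[∪_{i=1}^{39} A_i] ≤ Σ_i P[A_i] ≤ 39·p = 39·(1/195) = 1/5.
Numerically: 1/5 ≈ 0.2000.
Is 1/5 < 1? YES.
Since P[∪ A_i] ≤ 1/5 < 1, the complement has P[∩ A_i^c] ≥ 1 − 1/5 = 4/5 > 0, so some outcome avoids every A_i.

39·p = 1/5 ≈ 0.2000; existence CERTIFIED by the union bound.


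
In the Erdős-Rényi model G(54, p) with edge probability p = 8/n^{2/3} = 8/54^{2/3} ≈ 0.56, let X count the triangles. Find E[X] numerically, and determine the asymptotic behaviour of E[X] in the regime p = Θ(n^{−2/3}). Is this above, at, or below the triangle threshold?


Number of potential triangles: C(54, 3) = 24804.
Each occurs with probability p³ ≈ (0.56)³ ≈ 1.755830e-01.
By linearity: E[X] = C(54, 3)·p³ ≈ 24804 · 1.755830e-01 ≈ 4355.1605.
Since α = 2/3 < 1, p = c/n^{2/3} ≫ 1/n is above the triangle threshold p ~ 1/n. Asymptotically E[X] ~ (c³/6)·n^{3(1−α)} = (8³/6)·n^{1} → ∞; triangles are abundant w.h.p.

E[X] ≈ 4355.1605; in regime p = Θ(1/n^{2/3}) E[X] diverges (above the triangle threshold p ~ 1/n).


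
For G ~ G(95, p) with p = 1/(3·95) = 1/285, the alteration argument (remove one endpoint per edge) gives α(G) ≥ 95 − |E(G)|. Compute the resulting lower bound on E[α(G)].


E[|E(G)|] = C(95, 2)·p = 4465 · (1/285) = 47/3.
E[α(G)] ≥ n − E[|E(G)|] = 95 − 47/3 = 238/3.
Numerically: ≈ 79.3333.
(This is only a lower bound; the true E[α(G)] may be larger.)

E[α(G)] ≥ 238/3 ≈ 79.3333.


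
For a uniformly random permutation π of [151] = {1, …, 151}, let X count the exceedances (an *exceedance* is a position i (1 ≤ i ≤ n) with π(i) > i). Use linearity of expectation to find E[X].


Write X = Σ_{i=1}^{151} X_i, where X_i = 1_{π(i) > i}.
For each fixed i, π(i) is uniform over {1, …, 151} (marginal of a uniform permutation), so P[π(i) > i] = (n − i)/n. Summing: Σ_{i=1}^{151} (n − i)/n = (0 + 1 + … + 150)/151 = 151(151 − 1)/(2·151) = (151 − 1)/2.
Hence E[X] = Σ_{i=1}^{151} (151 − i)/151 = 75 ≈ 75.000000.

E[X] = 75 = 75.000000.


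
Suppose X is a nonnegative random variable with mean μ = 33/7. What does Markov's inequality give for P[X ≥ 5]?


μ = E[X] = 33/7, a = 5.
Markov: P[X ≥ 5] ≤ μ/a = (33/7)/5 = 33/35.
Numerically: ≈ 0.94286.
(Since a = 5 > μ = 4.71429, the bound 33/35 is < 1 and informative.)

P[X ≥ 5] ≤ 33/35 ≈ 0.94286.


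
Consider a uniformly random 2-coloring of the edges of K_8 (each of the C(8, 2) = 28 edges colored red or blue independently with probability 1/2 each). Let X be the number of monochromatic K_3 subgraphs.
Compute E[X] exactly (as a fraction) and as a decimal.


Let X = Σ_S X_S over the C(8, 3) = 56 subsets S of size 3, where X_S = 1 if the K_3 on S is monochromatic.
For a fixed S, the K_3 on S has C(3, 2) = 3 edges. P[all 3 edges red] = (1/2)^3, and likewise for blue, so P[monochromatic] = 2·(1/2)^3 = 2^{1 − 3} = 1/4.
Summing: E[X] = C(8, 3) · 2^{1 − 3} = 56 · 1/4 = 14.
Numerically: E[X] ≈ 14.00000.

E[X] = C(8,3)·2^(1−C(3,2)) = 14 ≈ 14.00000.


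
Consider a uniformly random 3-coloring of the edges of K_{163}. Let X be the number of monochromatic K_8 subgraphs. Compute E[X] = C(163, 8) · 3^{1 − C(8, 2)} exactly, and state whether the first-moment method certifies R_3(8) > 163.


E[X] = C(163, 8) · 3^{1 − 28} = 10380216608892 · 3^{−27} = 10380216608892/7625597484987.
As a reduced fraction: E[X] = 128150822332/94143178827 ≈ 1.3612332.
Is E[X] < 1? NO.
Since E[X] ≥ 1, the first-moment bound is inconclusive at n = 163; it does NOT by itself certify R_3(8) > 163.

E[X] = 128150822332/94143178827 ≈ 1.3612332; E[X] ≥ 1; first-moment method inconclusive here.


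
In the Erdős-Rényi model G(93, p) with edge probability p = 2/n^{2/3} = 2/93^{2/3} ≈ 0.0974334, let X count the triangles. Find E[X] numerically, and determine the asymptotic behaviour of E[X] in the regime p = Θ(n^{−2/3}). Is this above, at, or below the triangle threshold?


Number of potential triangles: C(93, 3) = 129766.
Each occurs with probability p³ ≈ (0.0974334)³ ≈ 9.24962423e-04.
By linearity: E[X] = C(93, 3)·p³ ≈ 129766 · 9.24962423e-04 ≈ 120.028674.
Since α = 2/3 < 1, p = c/n^{2/3} ≫ 1/n is above the triangle threshold p ~ 1/n. Asymptotically E[X] ~ (c³/6)·n^{3(1−α)} = (2³/6)·n^{1} → ∞; triangles are abundant w.h.p.

E[X] ≈ 120.028674; in regime p = Θ(1/n^{2/3}) E[X] diverges (above the triangle threshold p ~ 1/n).


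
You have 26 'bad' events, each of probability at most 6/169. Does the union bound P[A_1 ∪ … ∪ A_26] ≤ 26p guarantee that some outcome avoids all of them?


Union bound: P[∪_{i=1}^{26} A_i] ≤ Σ_i P[A_i] ≤ 26·p = 26·(6/169) = 12/13.
Numerically: 12/13 ≈ 0.923.
Is 12/13 < 1? YES.
Since P[∪ A_i] ≤ 12/13 < 1, the complement has P[∩ A_i^c] ≥ 1 − 12/13 = 1/13 > 0, so some outcome avoids every A_i.

26·p = 12/13 ≈ 0.923; existence CERTIFIED by the union bound.


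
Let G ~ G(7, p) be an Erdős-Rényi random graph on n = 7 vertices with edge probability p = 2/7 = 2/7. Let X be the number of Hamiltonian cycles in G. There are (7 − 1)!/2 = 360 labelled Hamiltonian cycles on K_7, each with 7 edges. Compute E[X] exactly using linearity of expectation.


K_7 has (7 − 1)!/2 = 360 labelled Hamiltonian cycles.
For each such Hamiltonian cycle H, let X_H = 1 if all 7 edges of H are present in G. Then P[X_H = 1] = p^{7} = (2/7)^{7} = 128/823543.
By linearity: E[X] = Σ_H E[X_H] = 360 · p^{7} = 360 · 128/823543 = 46080/823543.
Numerically: E[X] ≈ 0.0559534.

E[X] = 360 · (2/7)^{7} = 46080/823543 ≈ 0.0559534.


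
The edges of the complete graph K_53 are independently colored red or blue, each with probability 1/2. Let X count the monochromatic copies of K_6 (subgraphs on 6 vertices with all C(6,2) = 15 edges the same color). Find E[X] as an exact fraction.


Let X = Σ_S X_S over the C(53, 6) = 22957480 subsets S of size 6, where X_S = 1 if the K_6 on S is monochromatic.
For a fixed S, the K_6 on S has C(6, 2) = 15 edges. P[all 15 edges red] = (1/2)^15, and likewise for blue, so P[monochromatic] = 2·(1/2)^15 = 2^{1 − 15} = 1/16384.
By linearity of expectation: E[X] = C(53, 6) · 2^{1 − 15} = 22957480 · 1/16384 = 2869685/2048.
Numerically: E[X] ≈ 1401.213379.

E[X] = C(53,6)·2^(1−C(6,2)) = 2869685/2048 ≈ 1401.213379.


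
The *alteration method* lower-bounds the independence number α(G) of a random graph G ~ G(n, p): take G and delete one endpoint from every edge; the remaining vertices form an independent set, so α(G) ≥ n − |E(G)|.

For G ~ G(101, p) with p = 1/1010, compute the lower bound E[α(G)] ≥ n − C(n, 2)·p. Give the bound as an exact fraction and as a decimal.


E[|E(G)|] = C(101, 2)·p = 5050 · (1/1010) = 5.
E[α(G)] ≥ n − E[|E(G)|] = 101 − 5 = 96.
Numerically: ≈ 96.000000.
(This is only a lower bound; the true E[α(G)] may be larger.)

E[α(G)] ≥ 96 ≈ 96.000000.


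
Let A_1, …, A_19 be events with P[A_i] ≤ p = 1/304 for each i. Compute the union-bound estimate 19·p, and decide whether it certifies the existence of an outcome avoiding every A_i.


Union bound: P[∪_{i=1}^{19} A_i] ≤ Σ_i P[A_i] ≤ 19·p = 19·(1/304) = 1/16.
Numerically: 1/16 ≈ 0.062.
Is 1/16 < 1? YES.
Since P[∪ A_i] ≤ 1/16 < 1, the complement has P[∩ A_i^c] ≥ 1 − 1/16 = 15/16 > 0, so some outcome avoids every A_i.

19·p = 1/16 ≈ 0.062; existence CERTIFIED by the union bound.


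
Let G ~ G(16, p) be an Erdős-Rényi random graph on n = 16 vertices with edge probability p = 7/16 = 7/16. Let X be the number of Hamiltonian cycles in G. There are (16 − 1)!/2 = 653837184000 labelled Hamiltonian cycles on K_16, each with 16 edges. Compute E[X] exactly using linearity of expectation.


K_16 has (16 − 1)!/2 = 653837184000 labelled Hamiltonian cycles.
For each such Hamiltonian cycle H, let X_H = 1 if all 16 edges of H are present in G. Then P[X_H = 1] = p^{16} = (7/16)^{16} = 33232930569601/18446744073709551616.
By linearity: E[X] = Σ_H E[X_H] = 653837184000 · p^{16} = 653837184000 · 33232930569601/18446744073709551616 = 21219654042671322112875/18014398509481984.
Numerically: E[X] ≈ 1.178e+06.

E[X] = 653837184000 · (7/16)^{16} = 21219654042671322112875/18014398509481984 ≈ 1.178e+06.


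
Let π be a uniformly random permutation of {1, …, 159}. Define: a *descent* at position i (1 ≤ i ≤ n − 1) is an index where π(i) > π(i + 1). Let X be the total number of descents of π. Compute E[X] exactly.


Write X = Σ X_I over i = 1, …, 158, with X_I the indicator of one descent.
There are 158 indicators.
For each fixed i, the pair (π(i), π(i+1)) is a uniformly random ordered pair of distinct values from {1, …, 159}; by symmetry P[π(i) > π(i+1)] = 1/2.
By linearity: E[X] = 158 · (1/2) = (159 − 1) · (1/2) = 79 ≈ 79.00000.

E[X] = 79 = 79.00000.


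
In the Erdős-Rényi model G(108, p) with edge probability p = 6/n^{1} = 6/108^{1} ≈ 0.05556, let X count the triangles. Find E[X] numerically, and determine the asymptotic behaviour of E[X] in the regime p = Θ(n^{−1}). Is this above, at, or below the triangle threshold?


Number of potential triangles: C(108, 3) = 204156.
Each occurs with probability p³ ≈ (0.05556)³ ≈ 1.714678e-04.
By linearity: E[X] = C(108, 3)·p³ ≈ 204156 · 1.714678e-04 ≈ 35.0062.
Here α = 1, so p = 6/n is exactly at the triangle threshold p ~ 1/n. Asymptotically E[X] → c³/6 = 6³/6 = 36 ≈ 36.0000, a bounded constant. In this regime the triangle count is asymptotically Poisson(c³/6).

E[X] ≈ 35.0062; in regime p = Θ(1/n^{1}) E[X] stays bounded (at the triangle threshold p ~ 1/n).


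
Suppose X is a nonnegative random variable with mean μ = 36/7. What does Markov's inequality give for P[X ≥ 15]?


μ = E[X] = 36/7, a = 15.
Markov: P[X ≥ 15] ≤ μ/a = (36/7)/15 = 12/35.
Numerically: ≈ 0.342857.
(Since a = 15 > μ = 5.142857, the bound 12/35 is < 1 and informative.)

P[X ≥ 15] ≤ 12/35 ≈ 0.342857.


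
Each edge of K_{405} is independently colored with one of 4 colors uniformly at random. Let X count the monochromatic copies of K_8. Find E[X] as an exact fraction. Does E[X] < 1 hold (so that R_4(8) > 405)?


E[X] = C(405, 8) · 4^{1 − 28} = 16745853821188050 · 4^{−27} = 16745853821188050/18014398509481984.
As a reduced fraction: E[X] = 8372926910594025/9007199254740992 ≈ 0.929582.
Is E[X] < 1? YES.
Since E[X] < 1, there exists a 4-coloring of K_{405} with no monochromatic K_8; hence R_4(8) > 405.

E[X] = 8372926910594025/9007199254740992 ≈ 0.929582; E[X] < 1, so R_4(8) > 405.


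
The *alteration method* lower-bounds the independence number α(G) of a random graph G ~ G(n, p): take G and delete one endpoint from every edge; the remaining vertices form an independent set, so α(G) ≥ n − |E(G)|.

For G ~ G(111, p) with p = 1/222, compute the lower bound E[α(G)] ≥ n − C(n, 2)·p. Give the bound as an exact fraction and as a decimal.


E[|E(G)|] = C(111, 2)·p = 6105 · (1/222) = 55/2.
E[α(G)] ≥ n − E[|E(G)|] = 111 − 55/2 = 167/2.
Numerically: ≈ 83.500000.
(This is only a lower bound; the true E[α(G)] may be larger.)

E[α(G)] ≥ 167/2 ≈ 83.500000.


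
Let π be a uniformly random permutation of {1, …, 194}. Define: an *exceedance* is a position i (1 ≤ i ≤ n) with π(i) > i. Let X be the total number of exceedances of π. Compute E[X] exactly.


Write X = Σ_{i=1}^{194} X_i, where X_i = 1_{π(i) > i}.
For each fixed i, π(i) is uniform over {1, …, 194} (marginal of a uniform permutation), so P[π(i) > i] = (n − i)/n. Summing: Σ_{i=1}^{194} (n − i)/n = (0 + 1 + … + 193)/194 = 194(194 − 1)/(2·194) = (194 − 1)/2.
Hence E[X] = Σ_{i=1}^{194} (194 − i)/194 = 193/2 ≈ 96.5000.

E[X] = 193/2 = 96.5000.


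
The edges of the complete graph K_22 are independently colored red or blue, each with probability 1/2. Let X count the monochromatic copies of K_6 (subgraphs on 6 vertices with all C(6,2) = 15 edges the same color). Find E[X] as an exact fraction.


Let X = Σ_S X_S over the C(22, 6) = 74613 subsets S of size 6, where X_S = 1 if the K_6 on S is monochromatic.
For a fixed S, the K_6 on S has C(6, 2) = 15 edges. P[all 15 edges red] = (1/2)^15, and likewise for blue, so P[monochromatic] = 2·(1/2)^15 = 2^{1 − 15} = 1/16384.
By linearity: E[X] = C(22, 6) · 2^{1 − 15} = 74613 · 1/16384 = 74613/16384.
Numerically: E[X] ≈ 4.554016.

E[X] = C(22,6)·2^(1−C(6,2)) = 74613/16384 ≈ 4.554016.


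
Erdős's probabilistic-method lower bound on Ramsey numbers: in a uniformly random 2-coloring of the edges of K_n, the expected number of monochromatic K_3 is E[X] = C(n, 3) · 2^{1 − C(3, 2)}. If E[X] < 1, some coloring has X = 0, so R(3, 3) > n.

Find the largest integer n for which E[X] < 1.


We need C(n, 3) · 2^{1 − 3} < 1, i.e. C(n, 3) < 2^{3 − 1} = 4.
Check values of n near the boundary:
  n = 3: C(3, 3) = 1; 1 < 4? YES
  n = 4: C(4, 3) = 4; 4 < 4? NO
  n = 5: C(5, 3) = 10; 10 < 4? NO
  n = 6: C(6, 3) = 20; 20 < 4? NO
The largest n with C(n, 3) < 4 is n = 3 (where E[X] = 1/4 ≈ 0.2500000). Hence R(3, 3) > 3, i.e. R(3, 3) ≥ 4.

Largest n = 3; hence R(3, 3) > 3.


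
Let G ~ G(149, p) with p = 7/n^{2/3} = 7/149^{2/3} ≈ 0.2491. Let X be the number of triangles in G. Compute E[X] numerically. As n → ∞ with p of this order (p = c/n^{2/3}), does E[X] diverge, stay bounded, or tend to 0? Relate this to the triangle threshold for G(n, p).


Number of potential triangles: C(149, 3) = 540274.
Each occurs with probability p³ ≈ (0.2491)³ ≈ 1.544975e-02.
By linearity: E[X] = C(149, 3)·p³ ≈ 540274 · 1.544975e-02 ≈ 8347.1007.
Since α = 2/3 < 1, p = c/n^{2/3} ≫ 1/n is above the triangle threshold p ~ 1/n. Asymptotically E[X] ~ (c³/6)·n^{3(1−α)} = (7³/6)·n^{1} → ∞; triangles are abundant w.h.p.

E[X] ≈ 8347.1007; in regime p = Θ(1/n^{2/3}) E[X] diverges (above the triangle threshold p ~ 1/n).


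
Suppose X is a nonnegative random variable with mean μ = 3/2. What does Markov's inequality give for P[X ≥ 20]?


μ = E[X] = 3/2, a = 20.
Markov: P[X ≥ 20] ≤ μ/a = (3/2)/20 = 3/40.
Numerically: ≈ 0.075000.
(Since a = 20 > μ = 1.500000, the bound 3/40 is < 1 and informative.)

P[X ≥ 20] ≤ 3/40 ≈ 0.075000.


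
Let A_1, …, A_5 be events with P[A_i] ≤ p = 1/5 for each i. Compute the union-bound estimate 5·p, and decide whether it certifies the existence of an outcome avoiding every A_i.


Union bound: P[∪_{i=1}^{5} A_i] ≤ Σ_i P[A_i] ≤ 5·p = 5·(1/5) = 1.
Numerically: 1 ≈ 1.000000.
Is 1 < 1? NO.
Since the bound 1 is ≥ 1, the union bound is uninformative here; it does NOT by itself certify existence.

5·p = 1 ≈ 1.000000; existence NOT certified by the union bound.


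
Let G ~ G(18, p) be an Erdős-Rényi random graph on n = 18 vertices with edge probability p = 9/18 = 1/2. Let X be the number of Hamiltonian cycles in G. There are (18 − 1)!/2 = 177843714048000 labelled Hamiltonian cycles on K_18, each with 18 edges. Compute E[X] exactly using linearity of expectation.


K_18 has (18 − 1)!/2 = 177843714048000 labelled Hamiltonian cycles.
For each such Hamiltonian cycle H, let X_H = 1 if all 18 edges of H are present in G. Then P[X_H = 1] = p^{18} = (1/2)^{18} = 1/262144.
By linearity: E[X] = Σ_H E[X_H] = 177843714048000 · p^{18} = 177843714048000 · 1/262144 = 10854718875/16.
Numerically: E[X] ≈ 6.7842e+08.

E[X] = 177843714048000 · (1/2)^{18} = 10854718875/16 ≈ 6.7842e+08.


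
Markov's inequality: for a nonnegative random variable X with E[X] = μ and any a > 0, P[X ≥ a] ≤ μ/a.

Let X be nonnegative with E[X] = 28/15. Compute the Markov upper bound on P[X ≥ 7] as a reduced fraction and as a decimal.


μ = E[X] = 28/15, a = 7.
Markov: P[X ≥ 7] ≤ μ/a = (28/15)/7 = 4/15.
Numerically: ≈ 0.266667.
(Since a = 7 > μ = 1.866667, the bound 4/15 is < 1 and informative.)

P[X ≥ 7] ≤ 4/15 ≈ 0.266667.


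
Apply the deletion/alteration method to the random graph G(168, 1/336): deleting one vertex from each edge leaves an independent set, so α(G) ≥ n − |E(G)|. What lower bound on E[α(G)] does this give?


E[|E(G)|] = C(168, 2)·p = 14028 · (1/336) = 167/4.
E[α(G)] ≥ n − E[|E(G)|] = 168 − 167/4 = 505/4.
Numerically: ≈ 126.2500.
(This is only a lower bound; the true E[α(G)] may be larger.)

E[α(G)] ≥ 505/4 ≈ 126.2500.


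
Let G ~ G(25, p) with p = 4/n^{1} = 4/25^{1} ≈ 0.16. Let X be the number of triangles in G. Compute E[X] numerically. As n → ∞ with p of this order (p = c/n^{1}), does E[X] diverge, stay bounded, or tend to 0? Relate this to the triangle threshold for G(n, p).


Number of potential triangles: C(25, 3) = 2300.
Each occurs with probability p³ ≈ (0.16)³ ≈ 4.0960000e-03.
By linearity: E[X] = C(25, 3)·p³ ≈ 2300 · 4.0960000e-03 ≈ 9.42080.
Here α = 1, so p = 4/n is exactly at the triangle threshold p ~ 1/n. Asymptotically E[X] → c³/6 = 4³/6 = 32/3 ≈ 10.66667, a bounded constant. In this regime the triangle count is asymptotically Poisson(c³/6).

E[X] ≈ 9.42080; in regime p = Θ(1/n^{1}) E[X] stays bounded (at the triangle threshold p ~ 1/n).


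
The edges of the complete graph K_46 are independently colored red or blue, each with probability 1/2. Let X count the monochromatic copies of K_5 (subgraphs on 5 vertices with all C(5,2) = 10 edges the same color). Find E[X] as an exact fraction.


Let X = Σ_S X_S over the C(46, 5) = 1370754 subsets S of size 5, where X_S = 1 if the K_5 on S is monochromatic.
For a fixed S, the K_5 on S has C(5, 2) = 10 edges. P[all 10 edges red] = (1/2)^10, and likewise for blue, so P[monochromatic] = 2·(1/2)^10 = 2^{1 − 10} = 1/512.
Summing: E[X] = C(46, 5) · 2^{1 − 10} = 1370754 · 1/512 = 685377/256.
Numerically: E[X] ≈ 2677.25391.

E[X] = C(46,5)·2^(1−C(5,2)) = 685377/256 ≈ 2677.25391.


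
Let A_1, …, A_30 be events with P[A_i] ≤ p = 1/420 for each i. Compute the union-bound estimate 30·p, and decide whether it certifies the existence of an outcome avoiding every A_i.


Union bound: P[∪_{i=1}^{30} A_i] ≤ Σ_i P[A_i] ≤ 30·p = 30·(1/420) = 1/14.
Numerically: 1/14 ≈ 0.0714286.
Is 1/14 < 1? YES.
Since P[∪ A_i] ≤ 1/14 < 1, the complement has P[∩ A_i^c] ≥ 1 − 1/14 = 13/14 > 0, so some outcome avoids every A_i.

30·p = 1/14 ≈ 0.0714286; existence CERTIFIED by the union bound.


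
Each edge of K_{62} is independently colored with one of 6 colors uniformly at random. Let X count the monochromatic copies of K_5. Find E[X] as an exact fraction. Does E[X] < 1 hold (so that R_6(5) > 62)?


E[X] = C(62, 5) · 6^{1 − 10} = 6471002 · 6^{−9} = 6471002/10077696.
As a reduced fraction: E[X] = 3235501/5038848 ≈ 0.64211.
Is E[X] < 1? YES.
Since E[X] < 1, there exists a 6-coloring of K_{62} with no monochromatic K_5; hence R_6(5) > 62.

E[X] = 3235501/5038848 ≈ 0.64211; E[X] < 1, so R_6(5) > 62.


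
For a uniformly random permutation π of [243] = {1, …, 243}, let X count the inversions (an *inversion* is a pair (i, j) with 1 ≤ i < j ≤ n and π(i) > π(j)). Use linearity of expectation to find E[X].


Write X = Σ X_I over the C(243, 2) = 29403 pairs i < j, with X_I the indicator of one inversion.
There are 29403 indicators.
For each fixed pair i < j, the values π(i) and π(j) are two distinct elements of {1, …, 243} in uniformly random order; by symmetry P[π(i) > π(j)] = 1/2.
By linearity: E[X] = 29403 · (1/2) = C(243, 2) · (1/2) = 29403/2 = 29403/2 ≈ 14701.500000.

E[X] = 29403/2 = 14701.500000.


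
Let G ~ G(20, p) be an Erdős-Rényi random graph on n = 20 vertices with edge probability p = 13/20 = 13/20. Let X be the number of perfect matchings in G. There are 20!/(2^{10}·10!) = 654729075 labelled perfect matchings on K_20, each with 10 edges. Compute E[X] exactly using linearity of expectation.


K_20 has 20!/(2^{10}·10!) = 654729075 labelled perfect matchings.
For each such perfect matching H, let X_H = 1 if all 10 edges of H are present in G. Then P[X_H = 1] = p^{10} = (13/20)^{10} = 137858491849/10240000000000.
Summing the indicators: E[X] = Σ_H E[X_H] = 654729075 · p^{10} = 654729075 · 137858491849/10240000000000 = 3610398513967632387/409600000000.
Numerically: E[X] ≈ 8.814e+06.

E[X] = 654729075 · (13/20)^{10} = 3610398513967632387/409600000000 ≈ 8.814e+06.


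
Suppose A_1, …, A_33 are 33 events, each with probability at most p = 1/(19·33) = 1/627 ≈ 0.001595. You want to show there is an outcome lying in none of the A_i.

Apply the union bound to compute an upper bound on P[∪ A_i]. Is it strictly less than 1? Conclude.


Union bound: P[∪_{i=1}^{33} A_i] ≤ Σ_i P[A_i] ≤ 33·p = 33·(1/627) = 1/19.
Numerically: 1/19 ≈ 0.052632.
Is 1/19 < 1? YES.
Since P[∪ A_i] ≤ 1/19 < 1, the complement has P[∩ A_i^c] ≥ 1 − 1/19 = 18/19 > 0, so some outcome avoids every A_i.

33·p = 1/19 ≈ 0.052632; existence CERTIFIED by the union bound.


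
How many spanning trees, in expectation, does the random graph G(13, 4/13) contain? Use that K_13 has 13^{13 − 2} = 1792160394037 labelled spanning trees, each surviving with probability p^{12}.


K_13 has 13^{13 − 2} = 1792160394037 labelled spanning trees.
For each such spanning tree H, let X_H = 1 if all 12 edges of H are present in G. Then P[X_H = 1] = p^{12} = (4/13)^{12} = 16777216/23298085122481.
By linearity of expectation: E[X] = Σ_H E[X_H] = 1792160394037 · p^{12} = 1792160394037 · 16777216/23298085122481 = 16777216/13.
Numerically: E[X] ≈ 1.29056e+06.

E[X] = 1792160394037 · (4/13)^{12} = 16777216/13 ≈ 1.29056e+06.


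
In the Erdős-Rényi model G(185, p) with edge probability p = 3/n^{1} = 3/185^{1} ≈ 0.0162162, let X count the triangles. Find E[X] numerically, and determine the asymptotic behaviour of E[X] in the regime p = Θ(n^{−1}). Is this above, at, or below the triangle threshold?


Number of potential triangles: C(185, 3) = 1038220.
Each occurs with probability p³ ≈ (0.0162162)³ ≈ 4.26430814e-06.
By linearity: E[X] = C(185, 3)·p³ ≈ 1038220 · 4.26430814e-06 ≈ 4.427290.
Here α = 1, so p = 3/n is exactly at the triangle threshold p ~ 1/n. Asymptotically E[X] → c³/6 = 3³/6 = 9/2 ≈ 4.500000, a bounded constant. In this regime the triangle count is asymptotically Poisson(c³/6).

E[X] ≈ 4.427290; in regime p = Θ(1/n^{1}) E[X] stays bounded (at the triangle threshold p ~ 1/n).


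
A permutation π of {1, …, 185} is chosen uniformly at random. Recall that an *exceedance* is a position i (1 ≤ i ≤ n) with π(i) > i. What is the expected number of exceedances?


Write X = Σ_{i=1}^{185} X_i, where X_i = 1_{π(i) > i}.
For each fixed i, π(i) is uniform over {1, …, 185} (marginal of a uniform permutation), so P[π(i) > i] = (n − i)/n. Summing: Σ_{i=1}^{185} (n − i)/n = (0 + 1 + … + 184)/185 = 185(185 − 1)/(2·185) = (185 − 1)/2.
Hence E[X] = Σ_{i=1}^{185} (185 − i)/185 = 92 ≈ 92.00000.

E[X] = 92 = 92.00000.


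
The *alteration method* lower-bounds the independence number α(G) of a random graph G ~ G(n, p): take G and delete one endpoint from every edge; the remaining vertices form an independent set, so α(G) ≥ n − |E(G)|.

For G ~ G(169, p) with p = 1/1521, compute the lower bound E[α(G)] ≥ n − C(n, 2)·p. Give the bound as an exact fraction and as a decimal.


E[|E(G)|] = C(169, 2)·p = 14196 · (1/1521) = 28/3.
E[α(G)] ≥ n − E[|E(G)|] = 169 − 28/3 = 479/3.
Numerically: ≈ 159.667.
(This is only a lower bound; the true E[α(G)] may be larger.)

E[α(G)] ≥ 479/3 ≈ 159.667.


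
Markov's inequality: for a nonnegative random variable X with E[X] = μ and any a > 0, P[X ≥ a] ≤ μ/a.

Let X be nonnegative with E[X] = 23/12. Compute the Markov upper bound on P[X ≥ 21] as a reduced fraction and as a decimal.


μ = E[X] = 23/12, a = 21.
Markov: P[X ≥ 21] ≤ μ/a = (23/12)/21 = 23/252.
Numerically: ≈ 0.0913.
(Since a = 21 > μ = 1.9167, the bound 23/252 is < 1 and informative.)

P[X ≥ 21] ≤ 23/252 ≈ 0.0913.


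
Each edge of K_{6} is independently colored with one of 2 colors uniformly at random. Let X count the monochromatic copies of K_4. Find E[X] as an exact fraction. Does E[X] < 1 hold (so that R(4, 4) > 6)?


E[X] = C(6, 4) · 2^{1 − 6} = 15 · 2^{−5} = 15/32.
As a reduced fraction: E[X] = 15/32 ≈ 0.468750.
Is E[X] < 1? YES.
Since E[X] < 1, there exists a 2-coloring of K_{6} with no monochromatic K_4; hence R(4, 4) > 6.

E[X] = 15/32 ≈ 0.468750; E[X] < 1, so R(4, 4) > 6.


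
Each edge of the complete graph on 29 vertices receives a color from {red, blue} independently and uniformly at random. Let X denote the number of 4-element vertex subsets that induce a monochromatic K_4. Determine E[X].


Let X = Σ_S X_S over the C(29, 4) = 23751 subsets S of size 4, where X_S = 1 if the K_4 on S is monochromatic.
For a fixed S, the K_4 on S has C(4, 2) = 6 edges. P[all 6 edges red] = (1/2)^6, and likewise for blue, so P[monochromatic] = 2·(1/2)^6 = 2^{1 − 6} = 1/32.
By linearity: E[X] = C(29, 4) · 2^{1 − 6} = 23751 · 1/32 = 23751/32.
Numerically: E[X] ≈ 742.21875.

E[X] = C(29,4)·2^(1−C(4,2)) = 23751/32 ≈ 742.21875.


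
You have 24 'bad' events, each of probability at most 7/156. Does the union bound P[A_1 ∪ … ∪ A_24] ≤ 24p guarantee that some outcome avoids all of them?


Union bound: P[∪_{i=1}^{24} A_i] ≤ Σ_i P[A_i] ≤ 24·p = 24·(7/156) = 14/13.
Numerically: 14/13 ≈ 1.0769231.
Is 14/13 < 1? NO.
Since the bound 14/13 is ≥ 1, the union bound is uninformative here; it does NOT by itself certify existence.

24·p = 14/13 ≈ 1.0769231; existence NOT certified by the union bound.


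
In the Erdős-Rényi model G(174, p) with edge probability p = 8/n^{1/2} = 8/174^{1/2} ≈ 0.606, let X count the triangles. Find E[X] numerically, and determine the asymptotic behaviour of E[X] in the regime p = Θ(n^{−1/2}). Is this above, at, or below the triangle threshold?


Number of potential triangles: C(174, 3) = 862924.
Each occurs with probability p³ ≈ (0.606)³ ≈ 2.23073e-01.
By linearity: E[X] = C(174, 3)·p³ ≈ 862924 · 2.23073e-01 ≈ 192494.638.
Since α = 1/2 < 1, p = c/n^{1/2} ≫ 1/n is above the triangle threshold p ~ 1/n. Asymptotically E[X] ~ (c³/6)·n^{3(1−α)} = (8³/6)·n^{1.5} → ∞; triangles are abundant w.h.p.

E[X] ≈ 192494.638; in regime p = Θ(1/n^{1/2}) E[X] diverges (above the triangle threshold p ~ 1/n).


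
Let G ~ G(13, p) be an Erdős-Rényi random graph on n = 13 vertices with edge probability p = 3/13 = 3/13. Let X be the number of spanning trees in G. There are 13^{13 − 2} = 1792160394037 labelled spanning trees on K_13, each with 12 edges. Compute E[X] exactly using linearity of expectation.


K_13 has 13^{13 − 2} = 1792160394037 labelled spanning trees.
For each such spanning tree H, let X_H = 1 if all 12 edges of H are present in G. Then P[X_H = 1] = p^{12} = (3/13)^{12} = 531441/23298085122481.
By linearity: E[X] = Σ_H E[X_H] = 1792160394037 · p^{12} = 1792160394037 · 531441/23298085122481 = 531441/13.
Numerically: E[X] ≈ 4.088e+04.

E[X] = 1792160394037 · (3/13)^{12} = 531441/13 ≈ 4.088e+04.


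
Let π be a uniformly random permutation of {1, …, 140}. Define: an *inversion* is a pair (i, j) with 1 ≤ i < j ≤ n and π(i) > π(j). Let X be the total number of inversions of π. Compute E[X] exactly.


Write X = Σ X_I over the C(140, 2) = 9730 pairs i < j, with X_I the indicator of one inversion.
There are 9730 indicators.
For each fixed pair i < j, the values π(i) and π(j) are two distinct elements of {1, …, 140} in uniformly random order; by symmetry P[π(i) > π(j)] = 1/2.
By linearity: E[X] = 9730 · (1/2) = C(140, 2) · (1/2) = 9730/2 = 4865 ≈ 4865.00000.

E[X] = 4865 = 4865.00000.


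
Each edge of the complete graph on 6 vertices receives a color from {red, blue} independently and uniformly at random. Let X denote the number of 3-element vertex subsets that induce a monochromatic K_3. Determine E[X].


Let X = Σ_S X_S over the C(6, 3) = 20 subsets S of size 3, where X_S = 1 if the K_3 on S is monochromatic.
For a fixed S, the K_3 on S has C(3, 2) = 3 edges. P[all 3 edges red] = (1/2)^3, and likewise for blue, so P[monochromatic] = 2·(1/2)^3 = 2^{1 − 3} = 1/4.
Summing: E[X] = C(6, 3) · 2^{1 − 3} = 20 · 1/4 = 5.
Numerically: E[X] ≈ 5.00000.

E[X] = C(6,3)·2^(1−C(3,2)) = 5 ≈ 5.00000.


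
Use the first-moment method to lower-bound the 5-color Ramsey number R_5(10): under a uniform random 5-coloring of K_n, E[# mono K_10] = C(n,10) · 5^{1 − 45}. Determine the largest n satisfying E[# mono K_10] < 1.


We need C(n, 10) · 5^{1 − 45} < 1, i.e. C(n, 10) < 5^{45 − 1} = 5684341886080801486968994140625.
Check values of n near the boundary:
  n = 5388: C(5388, 10) = 5634865093375880654852250419586; 5634865093375880654852250419586 < 5684341886080801486968994140625? YES
  n = 5389: C(5389, 10) = 5645340767466558997768874792926; 5645340767466558997768874792926 < 5684341886080801486968994140625? YES
  n = 5390: C(5390, 10) = 5655833965919099070255434039753; 5655833965919099070255434039753 < 5684341886080801486968994140625? YES
  n = 5391: C(5391, 10) = 5666344714787188828795213697883; 5666344714787188828795213697883 < 5684341886080801486968994140625? YES
  n = 5392: C(5392, 10) = 5676873040158402483252283957448; 5676873040158402483252283957448 < 5684341886080801486968994140625? YES
  n = 5393: C(5393, 10) = 5687418968154238267170642278008; 5687418968154238267170642278008 < 5684341886080801486968994140625? NO
  n = 5394: C(5394, 10) = 5697982524930156243149785372878; 5697982524930156243149785372878 < 5684341886080801486968994140625? NO
The largest n with C(n, 10) < 5684341886080801486968994140625 is n = 5392 (where E[X] = 5676873040158402483252283957448/5684341886080801486968994140625 ≈ 0.9987). Hence R_5(10) > 5392, i.e. R_5(10) ≥ 5393.

Largest n = 5392; hence R_5(10) > 5392.
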